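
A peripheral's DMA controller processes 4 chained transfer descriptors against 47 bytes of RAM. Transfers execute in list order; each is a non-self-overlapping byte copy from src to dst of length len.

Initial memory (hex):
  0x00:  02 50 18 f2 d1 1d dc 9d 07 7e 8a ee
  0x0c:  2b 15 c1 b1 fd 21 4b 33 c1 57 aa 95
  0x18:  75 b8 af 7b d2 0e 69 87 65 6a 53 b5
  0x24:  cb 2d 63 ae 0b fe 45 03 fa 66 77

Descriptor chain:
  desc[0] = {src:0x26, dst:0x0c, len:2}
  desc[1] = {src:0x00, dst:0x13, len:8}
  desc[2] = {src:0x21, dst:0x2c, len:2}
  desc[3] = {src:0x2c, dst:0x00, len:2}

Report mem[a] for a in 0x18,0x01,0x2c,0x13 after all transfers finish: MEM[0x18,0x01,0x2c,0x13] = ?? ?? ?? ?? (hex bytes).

MEM[0x18,0x01,0x2c,0x13] = 1d 53 6a 02

  after D0: wrote 2B at 0x0c = 63ae
  after D1: wrote 8B at 0x13 = 025018f2d11ddc9d
  after D2: wrote 2B at 0x2c = 6a53
  after D3: wrote 2B at 0x00 = 6a53
query mem[0x18]=0x1d, mem[0x01]=0x53, mem[0x2c]=0x6a, mem[0x13]=0x02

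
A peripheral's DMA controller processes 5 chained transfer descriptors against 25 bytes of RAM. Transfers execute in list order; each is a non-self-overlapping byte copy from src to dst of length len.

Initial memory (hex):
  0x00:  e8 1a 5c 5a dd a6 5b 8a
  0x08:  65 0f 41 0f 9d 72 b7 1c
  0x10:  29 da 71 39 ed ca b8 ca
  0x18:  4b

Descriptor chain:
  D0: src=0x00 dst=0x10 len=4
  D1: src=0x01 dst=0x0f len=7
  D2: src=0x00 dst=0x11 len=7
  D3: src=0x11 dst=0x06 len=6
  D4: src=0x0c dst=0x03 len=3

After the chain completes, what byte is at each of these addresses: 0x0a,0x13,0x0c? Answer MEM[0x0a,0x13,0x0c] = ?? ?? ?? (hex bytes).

  after D0: wrote 4B at 0x10 = e81a5c5a
  after D1: wrote 7B at 0x0f = 1a5c5adda65b8a
  after D2: wrote 7B at 0x11 = e81a5c5adda65b
  after D3: wrote 6B at 0x06 = e81a5c5adda6
  after D4: wrote 3B at 0x03 = 9d72b7
query mem[0x0a]=0xdd, mem[0x13]=0x5c, mem[0x0c]=0x9d

MEM[0x0a,0x13,0x0c] = dd 5c 9d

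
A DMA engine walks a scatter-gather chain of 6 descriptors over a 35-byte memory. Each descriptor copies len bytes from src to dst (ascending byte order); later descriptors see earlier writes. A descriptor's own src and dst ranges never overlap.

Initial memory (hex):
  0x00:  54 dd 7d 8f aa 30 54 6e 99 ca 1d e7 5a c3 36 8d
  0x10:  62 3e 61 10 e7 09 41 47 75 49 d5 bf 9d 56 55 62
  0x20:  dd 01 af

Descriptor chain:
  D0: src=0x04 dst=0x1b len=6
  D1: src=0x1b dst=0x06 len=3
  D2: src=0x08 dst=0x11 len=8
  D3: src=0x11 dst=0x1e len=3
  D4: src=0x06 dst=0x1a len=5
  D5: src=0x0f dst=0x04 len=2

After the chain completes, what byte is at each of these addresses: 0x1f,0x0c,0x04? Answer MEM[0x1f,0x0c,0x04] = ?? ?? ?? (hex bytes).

D0: mem[0x1b..0x20] <- [aa 30 54 6e 99 ca]
D1: mem[0x06..0x08] <- [aa 30 54]
D2: mem[0x11..0x18] <- [54 ca 1d e7 5a c3 36 8d]
D3: mem[0x1e..0x20] <- [54 ca 1d]
D4: mem[0x1a..0x1e] <- [aa 30 54 ca 1d]
D5: mem[0x04..0x05] <- [8d 62]
query mem[0x1f]=0xca, mem[0x0c]=0x5a, mem[0x04]=0x8d

MEM[0x1f,0x0c,0x04] = ca 5a 8d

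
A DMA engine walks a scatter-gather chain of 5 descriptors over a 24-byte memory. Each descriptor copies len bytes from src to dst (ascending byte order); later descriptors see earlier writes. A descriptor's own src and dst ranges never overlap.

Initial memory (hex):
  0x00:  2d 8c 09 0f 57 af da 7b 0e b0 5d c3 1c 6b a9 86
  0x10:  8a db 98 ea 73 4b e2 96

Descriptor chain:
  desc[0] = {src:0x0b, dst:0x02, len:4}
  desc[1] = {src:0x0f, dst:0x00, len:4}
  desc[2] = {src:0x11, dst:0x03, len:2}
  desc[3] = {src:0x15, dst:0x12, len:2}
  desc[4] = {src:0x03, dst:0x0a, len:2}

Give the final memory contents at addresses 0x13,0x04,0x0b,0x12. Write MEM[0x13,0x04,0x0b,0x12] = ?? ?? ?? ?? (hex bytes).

#0 dst[0x02+4] := {0xc3,0x1c,0x6b,0xa9}
#1 dst[0x00+4] := {0x86,0x8a,0xdb,0x98}
#2 dst[0x03+2] := {0xdb,0x98}
#3 dst[0x12+2] := {0x4b,0xe2}
#4 dst[0x0a+2] := {0xdb,0x98}
query mem[0x13]=0xe2, mem[0x04]=0x98, mem[0x0b]=0x98, mem[0x12]=0x4b

MEM[0x13,0x04,0x0b,0x12] = e2 98 98 4b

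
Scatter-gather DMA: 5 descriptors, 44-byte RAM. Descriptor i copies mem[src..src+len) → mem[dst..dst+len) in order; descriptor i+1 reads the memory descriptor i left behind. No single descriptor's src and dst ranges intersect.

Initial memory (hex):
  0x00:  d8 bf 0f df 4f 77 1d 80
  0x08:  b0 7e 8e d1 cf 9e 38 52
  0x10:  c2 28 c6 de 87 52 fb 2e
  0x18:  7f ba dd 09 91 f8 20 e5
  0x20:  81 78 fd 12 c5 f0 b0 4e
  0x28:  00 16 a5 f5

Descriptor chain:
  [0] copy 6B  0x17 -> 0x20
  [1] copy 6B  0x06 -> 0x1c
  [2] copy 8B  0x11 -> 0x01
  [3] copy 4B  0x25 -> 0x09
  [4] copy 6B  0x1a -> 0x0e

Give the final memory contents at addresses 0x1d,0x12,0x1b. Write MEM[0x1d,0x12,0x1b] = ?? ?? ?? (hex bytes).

MEM[0x1d,0x12,0x1b] = 80 b0 09

  after D0: wrote 6B at 0x20 = 2e7fbadd0991
  after D1: wrote 6B at 0x1c = 1d80b07e8ed1
  after D2: wrote 8B at 0x01 = 28c6de8752fb2e7f
  after D3: wrote 4B at 0x09 = 91b04e00
  after D4: wrote 6B at 0x0e = dd091d80b07e
query mem[0x1d]=0x80, mem[0x12]=0xb0, mem[0x1b]=0x09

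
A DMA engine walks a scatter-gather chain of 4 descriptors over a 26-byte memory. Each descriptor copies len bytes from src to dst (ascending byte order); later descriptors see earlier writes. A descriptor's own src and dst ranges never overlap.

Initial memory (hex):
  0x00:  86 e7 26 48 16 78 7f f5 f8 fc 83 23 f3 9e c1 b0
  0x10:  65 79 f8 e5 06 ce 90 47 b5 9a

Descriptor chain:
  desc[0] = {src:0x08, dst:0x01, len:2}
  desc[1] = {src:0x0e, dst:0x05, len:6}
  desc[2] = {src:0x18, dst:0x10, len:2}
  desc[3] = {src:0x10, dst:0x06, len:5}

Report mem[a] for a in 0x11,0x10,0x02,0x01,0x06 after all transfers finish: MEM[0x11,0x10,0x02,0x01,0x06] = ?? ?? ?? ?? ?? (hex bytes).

  after D0: wrote 2B at 0x01 = f8fc
  after D1: wrote 6B at 0x05 = c1b06579f8e5
  after D2: wrote 2B at 0x10 = b59a
  after D3: wrote 5B at 0x06 = b59af8e506
query mem[0x11]=0x9a, mem[0x10]=0xb5, mem[0x02]=0xfc, mem[0x01]=0xf8, mem[0x06]=0xb5

MEM[0x11,0x10,0x02,0x01,0x06] = 9a b5 fc f8 b5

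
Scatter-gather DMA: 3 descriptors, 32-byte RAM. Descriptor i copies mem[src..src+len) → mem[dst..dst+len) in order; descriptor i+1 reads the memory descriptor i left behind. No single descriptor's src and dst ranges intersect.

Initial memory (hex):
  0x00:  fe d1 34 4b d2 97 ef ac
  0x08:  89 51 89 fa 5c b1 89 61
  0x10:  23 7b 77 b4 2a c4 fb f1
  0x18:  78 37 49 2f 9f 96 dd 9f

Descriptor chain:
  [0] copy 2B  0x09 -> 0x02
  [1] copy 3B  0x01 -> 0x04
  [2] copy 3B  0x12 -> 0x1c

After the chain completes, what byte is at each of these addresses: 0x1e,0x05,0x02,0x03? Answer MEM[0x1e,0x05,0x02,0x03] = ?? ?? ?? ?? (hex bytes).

MEM[0x1e,0x05,0x02,0x03] = 2a 51 51 89

[0] 0x09->0x02 len=2 : 51 89
[1] 0x01->0x04 len=3 : d1 51 89
[2] 0x12->0x1c len=3 : 77 b4 2a
query mem[0x1e]=0x2a, mem[0x05]=0x51, mem[0x02]=0x51, mem[0x03]=0x89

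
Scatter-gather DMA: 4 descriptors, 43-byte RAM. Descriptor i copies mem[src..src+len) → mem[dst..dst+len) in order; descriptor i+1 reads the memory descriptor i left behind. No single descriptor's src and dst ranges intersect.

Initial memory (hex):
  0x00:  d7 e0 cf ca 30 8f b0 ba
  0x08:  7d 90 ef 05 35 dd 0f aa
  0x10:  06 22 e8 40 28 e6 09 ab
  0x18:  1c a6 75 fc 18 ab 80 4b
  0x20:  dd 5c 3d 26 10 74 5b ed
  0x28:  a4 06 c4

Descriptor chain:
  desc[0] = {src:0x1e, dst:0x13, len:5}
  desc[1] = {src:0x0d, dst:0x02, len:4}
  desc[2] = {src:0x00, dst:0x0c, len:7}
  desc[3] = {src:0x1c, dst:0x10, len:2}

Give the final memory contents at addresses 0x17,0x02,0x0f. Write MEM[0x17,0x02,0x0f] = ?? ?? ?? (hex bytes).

#0 dst[0x13+5] := {0x80,0x4b,0xdd,0x5c,0x3d}
#1 dst[0x02+4] := {0xdd,0x0f,0xaa,0x06}
#2 dst[0x0c+7] := {0xd7,0xe0,0xdd,0x0f,0xaa,0x06,0xb0}
#3 dst[0x10+2] := {0x18,0xab}
query mem[0x17]=0x3d, mem[0x02]=0xdd, mem[0x0f]=0x0f

MEM[0x17,0x02,0x0f] = 3d dd 0f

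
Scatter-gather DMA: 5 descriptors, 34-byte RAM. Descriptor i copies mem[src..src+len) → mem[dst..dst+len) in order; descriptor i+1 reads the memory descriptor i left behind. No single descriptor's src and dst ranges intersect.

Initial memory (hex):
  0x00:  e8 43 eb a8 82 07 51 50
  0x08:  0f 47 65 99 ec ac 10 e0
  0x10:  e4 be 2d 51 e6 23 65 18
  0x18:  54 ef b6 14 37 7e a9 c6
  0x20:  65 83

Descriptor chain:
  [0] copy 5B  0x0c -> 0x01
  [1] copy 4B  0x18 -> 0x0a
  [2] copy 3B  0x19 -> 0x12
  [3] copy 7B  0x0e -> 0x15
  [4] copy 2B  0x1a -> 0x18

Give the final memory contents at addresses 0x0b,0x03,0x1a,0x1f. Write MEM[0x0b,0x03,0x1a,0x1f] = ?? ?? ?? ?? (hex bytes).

MEM[0x0b,0x03,0x1a,0x1f] = ef 10 b6 c6

D0: mem[0x01..0x05] <- [ec ac 10 e0 e4]
D1: mem[0x0a..0x0d] <- [54 ef b6 14]
D2: mem[0x12..0x14] <- [ef b6 14]
D3: mem[0x15..0x1b] <- [10 e0 e4 be ef b6 14]
D4: mem[0x18..0x19] <- [b6 14]
query mem[0x0b]=0xef, mem[0x03]=0x10, mem[0x1a]=0xb6, mem[0x1f]=0xc6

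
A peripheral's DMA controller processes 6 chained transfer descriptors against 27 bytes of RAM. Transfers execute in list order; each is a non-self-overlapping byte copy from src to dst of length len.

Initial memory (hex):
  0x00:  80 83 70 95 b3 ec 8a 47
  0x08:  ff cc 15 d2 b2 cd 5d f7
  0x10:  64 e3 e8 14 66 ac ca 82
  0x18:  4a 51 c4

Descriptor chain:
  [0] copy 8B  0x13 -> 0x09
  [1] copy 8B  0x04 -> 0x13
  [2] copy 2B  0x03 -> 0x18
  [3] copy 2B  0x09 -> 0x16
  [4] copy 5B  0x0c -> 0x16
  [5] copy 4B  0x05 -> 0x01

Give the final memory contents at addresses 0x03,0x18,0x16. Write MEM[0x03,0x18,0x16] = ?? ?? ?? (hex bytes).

#0 dst[0x09+8] := {0x14,0x66,0xac,0xca,0x82,0x4a,0x51,0xc4}
#1 dst[0x13+8] := {0xb3,0xec,0x8a,0x47,0xff,0x14,0x66,0xac}
#2 dst[0x18+2] := {0x95,0xb3}
#3 dst[0x16+2] := {0x14,0x66}
#4 dst[0x16+5] := {0xca,0x82,0x4a,0x51,0xc4}
#5 dst[0x01+4] := {0xec,0x8a,0x47,0xff}
query mem[0x03]=0x47, mem[0x18]=0x4a, mem[0x16]=0xca

MEM[0x03,0x18,0x16] = 47 4a ca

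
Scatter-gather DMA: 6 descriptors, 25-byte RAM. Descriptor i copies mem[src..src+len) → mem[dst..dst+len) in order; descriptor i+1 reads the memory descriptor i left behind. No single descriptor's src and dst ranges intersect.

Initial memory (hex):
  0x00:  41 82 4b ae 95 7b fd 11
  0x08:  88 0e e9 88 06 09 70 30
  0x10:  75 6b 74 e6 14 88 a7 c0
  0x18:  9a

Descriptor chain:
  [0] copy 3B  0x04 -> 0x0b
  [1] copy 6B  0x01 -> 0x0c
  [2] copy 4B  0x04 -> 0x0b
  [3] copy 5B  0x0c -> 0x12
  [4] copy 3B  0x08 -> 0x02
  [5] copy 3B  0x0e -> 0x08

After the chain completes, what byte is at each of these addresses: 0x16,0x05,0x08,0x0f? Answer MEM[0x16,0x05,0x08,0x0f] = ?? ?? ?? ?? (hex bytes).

D0: mem[0x0b..0x0d] <- [95 7b fd]
D1: mem[0x0c..0x11] <- [82 4b ae 95 7b fd]
D2: mem[0x0b..0x0e] <- [95 7b fd 11]
D3: mem[0x12..0x16] <- [7b fd 11 95 7b]
D4: mem[0x02..0x04] <- [88 0e e9]
D5: mem[0x08..0x0a] <- [11 95 7b]
query mem[0x16]=0x7b, mem[0x05]=0x7b, mem[0x08]=0x11, mem[0x0f]=0x95

MEM[0x16,0x05,0x08,0x0f] = 7b 7b 11 95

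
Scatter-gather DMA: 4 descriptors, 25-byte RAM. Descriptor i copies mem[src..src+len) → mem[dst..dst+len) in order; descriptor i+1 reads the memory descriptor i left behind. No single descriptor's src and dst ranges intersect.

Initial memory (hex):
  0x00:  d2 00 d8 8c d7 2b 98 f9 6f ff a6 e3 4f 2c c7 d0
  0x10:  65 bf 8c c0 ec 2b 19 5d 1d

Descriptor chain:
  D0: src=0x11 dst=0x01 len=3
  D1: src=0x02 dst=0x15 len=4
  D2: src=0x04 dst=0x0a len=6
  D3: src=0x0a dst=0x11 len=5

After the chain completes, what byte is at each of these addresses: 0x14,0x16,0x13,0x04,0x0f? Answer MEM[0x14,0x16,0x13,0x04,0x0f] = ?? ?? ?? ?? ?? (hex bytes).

  after D0: wrote 3B at 0x01 = bf8cc0
  after D1: wrote 4B at 0x15 = 8cc0d72b
  after D2: wrote 6B at 0x0a = d72b98f96fff
  after D3: wrote 5B at 0x11 = d72b98f96f
query mem[0x14]=0xf9, mem[0x16]=0xc0, mem[0x13]=0x98, mem[0x04]=0xd7, mem[0x0f]=0xff

MEM[0x14,0x16,0x13,0x04,0x0f] = f9 c0 98 d7 ff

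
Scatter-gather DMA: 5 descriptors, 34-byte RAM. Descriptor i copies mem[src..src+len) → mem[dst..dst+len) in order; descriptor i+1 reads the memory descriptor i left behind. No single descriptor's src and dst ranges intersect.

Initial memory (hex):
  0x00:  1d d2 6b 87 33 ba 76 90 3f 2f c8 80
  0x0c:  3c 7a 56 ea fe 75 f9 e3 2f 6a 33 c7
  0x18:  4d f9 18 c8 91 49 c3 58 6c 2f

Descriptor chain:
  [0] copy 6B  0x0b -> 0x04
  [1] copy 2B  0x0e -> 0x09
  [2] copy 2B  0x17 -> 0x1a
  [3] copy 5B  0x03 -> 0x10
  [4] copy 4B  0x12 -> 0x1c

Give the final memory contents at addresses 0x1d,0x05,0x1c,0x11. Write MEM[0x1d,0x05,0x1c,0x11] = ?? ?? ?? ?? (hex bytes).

MEM[0x1d,0x05,0x1c,0x11] = 7a 3c 3c 80

  after D0: wrote 6B at 0x04 = 803c7a56eafe
  after D1: wrote 2B at 0x09 = 56ea
  after D2: wrote 2B at 0x1a = c74d
  after D3: wrote 5B at 0x10 = 87803c7a56
  after D4: wrote 4B at 0x1c = 3c7a566a
query mem[0x1d]=0x7a, mem[0x05]=0x3c, mem[0x1c]=0x3c, mem[0x11]=0x80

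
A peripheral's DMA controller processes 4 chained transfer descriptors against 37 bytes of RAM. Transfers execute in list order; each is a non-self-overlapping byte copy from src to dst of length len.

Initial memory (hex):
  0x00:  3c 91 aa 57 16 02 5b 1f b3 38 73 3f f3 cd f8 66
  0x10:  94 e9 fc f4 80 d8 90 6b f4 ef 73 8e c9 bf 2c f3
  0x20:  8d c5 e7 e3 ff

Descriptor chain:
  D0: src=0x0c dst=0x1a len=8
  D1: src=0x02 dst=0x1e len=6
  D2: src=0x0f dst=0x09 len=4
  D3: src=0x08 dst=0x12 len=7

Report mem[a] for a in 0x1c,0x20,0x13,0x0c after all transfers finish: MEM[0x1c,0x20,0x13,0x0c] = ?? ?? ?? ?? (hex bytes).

MEM[0x1c,0x20,0x13,0x0c] = f8 16 66 fc

  after D0: wrote 8B at 0x1a = f3cdf86694e9fcf4
  after D1: wrote 6B at 0x1e = aa5716025b1f
  after D2: wrote 4B at 0x09 = 6694e9fc
  after D3: wrote 7B at 0x12 = b36694e9fccdf8
query mem[0x1c]=0xf8, mem[0x20]=0x16, mem[0x13]=0x66, mem[0x0c]=0xfc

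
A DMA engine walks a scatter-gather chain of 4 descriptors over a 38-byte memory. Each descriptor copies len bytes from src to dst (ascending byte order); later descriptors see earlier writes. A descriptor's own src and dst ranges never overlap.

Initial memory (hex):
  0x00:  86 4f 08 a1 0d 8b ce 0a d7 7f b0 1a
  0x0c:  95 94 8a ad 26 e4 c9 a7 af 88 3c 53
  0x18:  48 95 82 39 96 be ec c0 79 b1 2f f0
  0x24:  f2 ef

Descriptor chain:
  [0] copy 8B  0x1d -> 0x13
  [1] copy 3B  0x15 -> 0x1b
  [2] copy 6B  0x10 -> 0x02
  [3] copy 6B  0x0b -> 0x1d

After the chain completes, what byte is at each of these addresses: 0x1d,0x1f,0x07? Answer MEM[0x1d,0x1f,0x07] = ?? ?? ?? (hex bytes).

  after D0: wrote 8B at 0x13 = beecc079b12ff0f2
  after D1: wrote 3B at 0x1b = c079b1
  after D2: wrote 6B at 0x02 = 26e4c9beecc0
  after D3: wrote 6B at 0x1d = 1a95948aad26
query mem[0x1d]=0x1a, mem[0x1f]=0x94, mem[0x07]=0xc0

MEM[0x1d,0x1f,0x07] = 1a 94 c0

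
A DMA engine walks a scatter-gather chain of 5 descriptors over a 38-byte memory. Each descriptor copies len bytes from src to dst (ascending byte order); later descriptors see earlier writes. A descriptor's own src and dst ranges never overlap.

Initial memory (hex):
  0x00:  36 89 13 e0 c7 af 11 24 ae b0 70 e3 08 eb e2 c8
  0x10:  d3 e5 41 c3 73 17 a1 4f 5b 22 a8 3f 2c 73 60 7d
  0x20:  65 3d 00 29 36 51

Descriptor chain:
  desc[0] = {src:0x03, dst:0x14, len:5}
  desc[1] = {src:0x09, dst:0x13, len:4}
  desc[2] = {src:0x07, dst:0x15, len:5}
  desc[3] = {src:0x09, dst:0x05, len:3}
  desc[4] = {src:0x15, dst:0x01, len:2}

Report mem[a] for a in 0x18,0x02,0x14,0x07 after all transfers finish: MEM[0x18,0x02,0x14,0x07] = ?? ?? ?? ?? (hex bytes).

MEM[0x18,0x02,0x14,0x07] = 70 ae 70 e3

#0 dst[0x14+5] := {0xe0,0xc7,0xaf,0x11,0x24}
#1 dst[0x13+4] := {0xb0,0x70,0xe3,0x08}
#2 dst[0x15+5] := {0x24,0xae,0xb0,0x70,0xe3}
#3 dst[0x05+3] := {0xb0,0x70,0xe3}
#4 dst[0x01+2] := {0x24,0xae}
query mem[0x18]=0x70, mem[0x02]=0xae, mem[0x14]=0x70, mem[0x07]=0xe3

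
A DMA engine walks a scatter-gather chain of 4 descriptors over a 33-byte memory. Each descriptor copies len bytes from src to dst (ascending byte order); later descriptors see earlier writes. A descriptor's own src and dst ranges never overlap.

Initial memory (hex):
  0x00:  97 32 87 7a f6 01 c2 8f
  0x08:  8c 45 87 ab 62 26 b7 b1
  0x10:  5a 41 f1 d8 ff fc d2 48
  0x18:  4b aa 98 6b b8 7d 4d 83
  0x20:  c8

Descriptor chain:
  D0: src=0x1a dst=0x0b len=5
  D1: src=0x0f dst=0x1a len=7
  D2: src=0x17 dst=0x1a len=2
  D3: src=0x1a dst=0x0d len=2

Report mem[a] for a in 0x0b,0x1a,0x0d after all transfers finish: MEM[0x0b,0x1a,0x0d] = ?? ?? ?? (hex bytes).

MEM[0x0b,0x1a,0x0d] = 98 48 48

#0 dst[0x0b+5] := {0x98,0x6b,0xb8,0x7d,0x4d}
#1 dst[0x1a+7] := {0x4d,0x5a,0x41,0xf1,0xd8,0xff,0xfc}
#2 dst[0x1a+2] := {0x48,0x4b}
#3 dst[0x0d+2] := {0x48,0x4b}
query mem[0x0b]=0x98, mem[0x1a]=0x48, mem[0x0d]=0x48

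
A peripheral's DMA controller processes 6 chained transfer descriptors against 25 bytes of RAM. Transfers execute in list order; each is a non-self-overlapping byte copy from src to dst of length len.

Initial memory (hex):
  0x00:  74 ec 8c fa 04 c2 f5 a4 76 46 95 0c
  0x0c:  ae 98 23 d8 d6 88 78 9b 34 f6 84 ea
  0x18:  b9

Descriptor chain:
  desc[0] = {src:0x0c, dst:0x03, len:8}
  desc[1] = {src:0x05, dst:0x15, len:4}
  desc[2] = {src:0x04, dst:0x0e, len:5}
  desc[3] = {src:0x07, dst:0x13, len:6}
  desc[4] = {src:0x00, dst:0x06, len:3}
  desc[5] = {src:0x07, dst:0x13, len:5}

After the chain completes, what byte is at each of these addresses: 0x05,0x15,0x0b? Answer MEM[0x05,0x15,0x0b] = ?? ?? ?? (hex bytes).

[0] 0x0c->0x03 len=8 : ae 98 23 d8 d6 88 78 9b
[1] 0x05->0x15 len=4 : 23 d8 d6 88
[2] 0x04->0x0e len=5 : 98 23 d8 d6 88
[3] 0x07->0x13 len=6 : d6 88 78 9b 0c ae
[4] 0x00->0x06 len=3 : 74 ec 8c
[5] 0x07->0x13 len=5 : ec 8c 78 9b 0c
query mem[0x05]=0x23, mem[0x15]=0x78, mem[0x0b]=0x0c

MEM[0x05,0x15,0x0b] = 23 78 0c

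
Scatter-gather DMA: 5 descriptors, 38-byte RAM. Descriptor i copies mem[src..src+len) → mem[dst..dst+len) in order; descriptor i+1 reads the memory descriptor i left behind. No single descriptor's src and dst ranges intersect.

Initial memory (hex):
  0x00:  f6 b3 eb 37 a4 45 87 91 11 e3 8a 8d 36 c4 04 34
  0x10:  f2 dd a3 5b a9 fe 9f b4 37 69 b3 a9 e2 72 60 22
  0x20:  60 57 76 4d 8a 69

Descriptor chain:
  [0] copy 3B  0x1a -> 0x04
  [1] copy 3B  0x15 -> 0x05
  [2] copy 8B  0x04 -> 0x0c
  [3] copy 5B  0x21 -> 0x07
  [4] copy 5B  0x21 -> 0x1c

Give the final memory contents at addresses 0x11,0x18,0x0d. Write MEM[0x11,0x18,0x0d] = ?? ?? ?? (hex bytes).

MEM[0x11,0x18,0x0d] = e3 37 fe

[0] 0x1a->0x04 len=3 : b3 a9 e2
[1] 0x15->0x05 len=3 : fe 9f b4
[2] 0x04->0x0c len=8 : b3 fe 9f b4 11 e3 8a 8d
[3] 0x21->0x07 len=5 : 57 76 4d 8a 69
[4] 0x21->0x1c len=5 : 57 76 4d 8a 69
query mem[0x11]=0xe3, mem[0x18]=0x37, mem[0x0d]=0xfe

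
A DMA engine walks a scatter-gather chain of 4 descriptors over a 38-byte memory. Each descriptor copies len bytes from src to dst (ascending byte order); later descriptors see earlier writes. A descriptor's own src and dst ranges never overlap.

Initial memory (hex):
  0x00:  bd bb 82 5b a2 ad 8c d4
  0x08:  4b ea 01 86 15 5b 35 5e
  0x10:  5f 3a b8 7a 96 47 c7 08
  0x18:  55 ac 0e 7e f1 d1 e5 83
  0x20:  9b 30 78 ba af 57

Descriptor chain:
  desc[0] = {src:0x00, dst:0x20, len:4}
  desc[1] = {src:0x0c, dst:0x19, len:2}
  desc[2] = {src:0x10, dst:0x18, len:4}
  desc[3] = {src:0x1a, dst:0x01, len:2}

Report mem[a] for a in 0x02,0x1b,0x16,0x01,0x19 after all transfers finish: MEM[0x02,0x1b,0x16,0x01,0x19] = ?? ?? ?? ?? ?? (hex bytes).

MEM[0x02,0x1b,0x16,0x01,0x19] = 7a 7a c7 b8 3a

[0] 0x00->0x20 len=4 : bd bb 82 5b
[1] 0x0c->0x19 len=2 : 15 5b
[2] 0x10->0x18 len=4 : 5f 3a b8 7a
[3] 0x1a->0x01 len=2 : b8 7a
query mem[0x02]=0x7a, mem[0x1b]=0x7a, mem[0x16]=0xc7, mem[0x01]=0xb8, mem[0x19]=0x3a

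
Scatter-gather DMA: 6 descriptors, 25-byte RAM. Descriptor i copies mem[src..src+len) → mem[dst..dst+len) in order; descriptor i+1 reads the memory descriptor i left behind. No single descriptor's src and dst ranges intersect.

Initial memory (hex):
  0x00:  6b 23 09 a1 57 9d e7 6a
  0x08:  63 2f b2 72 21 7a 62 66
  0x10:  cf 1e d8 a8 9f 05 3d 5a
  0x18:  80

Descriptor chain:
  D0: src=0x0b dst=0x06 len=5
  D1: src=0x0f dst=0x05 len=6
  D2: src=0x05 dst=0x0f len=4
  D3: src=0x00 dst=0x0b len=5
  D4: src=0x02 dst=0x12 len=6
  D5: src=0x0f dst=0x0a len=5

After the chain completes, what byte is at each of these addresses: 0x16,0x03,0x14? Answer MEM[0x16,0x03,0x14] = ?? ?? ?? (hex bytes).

MEM[0x16,0x03,0x14] = cf a1 57

D0: mem[0x06..0x0a] <- [72 21 7a 62 66]
D1: mem[0x05..0x0a] <- [66 cf 1e d8 a8 9f]
D2: mem[0x0f..0x12] <- [66 cf 1e d8]
D3: mem[0x0b..0x0f] <- [6b 23 09 a1 57]
D4: mem[0x12..0x17] <- [09 a1 57 66 cf 1e]
D5: mem[0x0a..0x0e] <- [57 cf 1e 09 a1]
query mem[0x16]=0xcf, mem[0x03]=0xa1, mem[0x14]=0x57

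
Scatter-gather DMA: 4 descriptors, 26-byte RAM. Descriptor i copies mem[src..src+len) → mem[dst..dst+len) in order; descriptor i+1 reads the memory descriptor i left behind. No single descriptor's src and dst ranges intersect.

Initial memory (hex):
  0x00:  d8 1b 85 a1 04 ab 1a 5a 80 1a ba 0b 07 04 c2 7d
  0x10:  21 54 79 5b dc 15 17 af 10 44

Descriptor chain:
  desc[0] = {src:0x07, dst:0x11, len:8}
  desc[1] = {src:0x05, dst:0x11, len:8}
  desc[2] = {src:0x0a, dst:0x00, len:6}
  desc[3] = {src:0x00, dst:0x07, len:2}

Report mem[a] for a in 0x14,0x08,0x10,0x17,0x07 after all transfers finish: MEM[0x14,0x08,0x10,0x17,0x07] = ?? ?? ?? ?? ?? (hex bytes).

MEM[0x14,0x08,0x10,0x17,0x07] = 80 0b 21 0b ba

  after D0: wrote 8B at 0x11 = 5a801aba0b0704c2
  after D1: wrote 8B at 0x11 = ab1a5a801aba0b07
  after D2: wrote 6B at 0x00 = ba0b0704c27d
  after D3: wrote 2B at 0x07 = ba0b
query mem[0x14]=0x80, mem[0x08]=0x0b, mem[0x10]=0x21, mem[0x17]=0x0b, mem[0x07]=0xba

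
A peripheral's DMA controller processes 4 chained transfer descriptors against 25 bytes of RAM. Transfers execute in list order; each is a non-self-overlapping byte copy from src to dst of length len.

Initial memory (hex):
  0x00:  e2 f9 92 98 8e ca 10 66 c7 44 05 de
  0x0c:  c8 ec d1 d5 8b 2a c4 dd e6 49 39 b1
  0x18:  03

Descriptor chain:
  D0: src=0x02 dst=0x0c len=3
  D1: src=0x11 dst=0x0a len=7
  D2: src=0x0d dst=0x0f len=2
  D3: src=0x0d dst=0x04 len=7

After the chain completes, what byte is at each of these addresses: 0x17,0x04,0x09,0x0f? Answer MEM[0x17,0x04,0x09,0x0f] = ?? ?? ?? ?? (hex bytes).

#0 dst[0x0c+3] := {0x92,0x98,0x8e}
#1 dst[0x0a+7] := {0x2a,0xc4,0xdd,0xe6,0x49,0x39,0xb1}
#2 dst[0x0f+2] := {0xe6,0x49}
#3 dst[0x04+7] := {0xe6,0x49,0xe6,0x49,0x2a,0xc4,0xdd}
query mem[0x17]=0xb1, mem[0x04]=0xe6, mem[0x09]=0xc4, mem[0x0f]=0xe6

MEM[0x17,0x04,0x09,0x0f] = b1 e6 c4 e6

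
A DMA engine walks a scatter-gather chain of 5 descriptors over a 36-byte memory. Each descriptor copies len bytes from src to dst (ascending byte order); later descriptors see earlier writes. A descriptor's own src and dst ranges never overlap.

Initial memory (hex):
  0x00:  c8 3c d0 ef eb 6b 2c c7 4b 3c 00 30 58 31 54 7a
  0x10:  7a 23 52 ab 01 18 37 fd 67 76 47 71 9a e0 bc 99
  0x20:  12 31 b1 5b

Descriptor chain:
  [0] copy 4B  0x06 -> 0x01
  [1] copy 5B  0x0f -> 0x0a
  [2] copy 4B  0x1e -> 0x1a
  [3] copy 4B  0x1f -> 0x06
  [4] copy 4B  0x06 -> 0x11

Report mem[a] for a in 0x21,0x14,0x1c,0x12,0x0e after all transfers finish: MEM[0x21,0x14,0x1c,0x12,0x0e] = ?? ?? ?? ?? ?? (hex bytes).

MEM[0x21,0x14,0x1c,0x12,0x0e] = 31 b1 12 12 ab

D0: mem[0x01..0x04] <- [2c c7 4b 3c]
D1: mem[0x0a..0x0e] <- [7a 7a 23 52 ab]
D2: mem[0x1a..0x1d] <- [bc 99 12 31]
D3: mem[0x06..0x09] <- [99 12 31 b1]
D4: mem[0x11..0x14] <- [99 12 31 b1]
query mem[0x21]=0x31, mem[0x14]=0xb1, mem[0x1c]=0x12, mem[0x12]=0x12, mem[0x0e]=0xab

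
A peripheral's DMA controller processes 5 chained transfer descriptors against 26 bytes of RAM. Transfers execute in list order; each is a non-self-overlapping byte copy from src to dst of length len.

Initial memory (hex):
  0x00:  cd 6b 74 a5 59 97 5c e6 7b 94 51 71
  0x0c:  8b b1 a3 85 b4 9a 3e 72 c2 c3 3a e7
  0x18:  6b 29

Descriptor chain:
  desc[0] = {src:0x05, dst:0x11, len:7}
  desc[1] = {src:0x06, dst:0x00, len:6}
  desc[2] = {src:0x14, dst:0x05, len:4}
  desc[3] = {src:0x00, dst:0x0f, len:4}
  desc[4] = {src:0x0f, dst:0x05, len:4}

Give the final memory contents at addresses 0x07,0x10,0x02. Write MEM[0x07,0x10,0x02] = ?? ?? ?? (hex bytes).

[0] 0x05->0x11 len=7 : 97 5c e6 7b 94 51 71
[1] 0x06->0x00 len=6 : 5c e6 7b 94 51 71
[2] 0x14->0x05 len=4 : 7b 94 51 71
[3] 0x00->0x0f len=4 : 5c e6 7b 94
[4] 0x0f->0x05 len=4 : 5c e6 7b 94
query mem[0x07]=0x7b, mem[0x10]=0xe6, mem[0x02]=0x7b

MEM[0x07,0x10,0x02] = 7b e6 7b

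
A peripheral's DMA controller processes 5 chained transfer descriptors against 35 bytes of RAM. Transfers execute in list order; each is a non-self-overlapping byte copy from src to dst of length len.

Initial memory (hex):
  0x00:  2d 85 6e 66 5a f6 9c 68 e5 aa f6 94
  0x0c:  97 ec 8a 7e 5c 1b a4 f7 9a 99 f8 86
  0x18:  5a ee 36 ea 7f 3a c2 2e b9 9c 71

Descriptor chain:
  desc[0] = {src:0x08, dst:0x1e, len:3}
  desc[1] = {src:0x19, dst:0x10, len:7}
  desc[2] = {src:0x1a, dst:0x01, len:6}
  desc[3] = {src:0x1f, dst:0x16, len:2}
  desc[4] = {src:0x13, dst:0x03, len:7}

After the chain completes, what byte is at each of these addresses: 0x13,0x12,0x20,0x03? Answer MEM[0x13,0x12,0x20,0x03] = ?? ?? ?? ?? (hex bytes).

#0 dst[0x1e+3] := {0xe5,0xaa,0xf6}
#1 dst[0x10+7] := {0xee,0x36,0xea,0x7f,0x3a,0xe5,0xaa}
#2 dst[0x01+6] := {0x36,0xea,0x7f,0x3a,0xe5,0xaa}
#3 dst[0x16+2] := {0xaa,0xf6}
#4 dst[0x03+7] := {0x7f,0x3a,0xe5,0xaa,0xf6,0x5a,0xee}
query mem[0x13]=0x7f, mem[0x12]=0xea, mem[0x20]=0xf6, mem[0x03]=0x7f

MEM[0x13,0x12,0x20,0x03] = 7f ea f6 7f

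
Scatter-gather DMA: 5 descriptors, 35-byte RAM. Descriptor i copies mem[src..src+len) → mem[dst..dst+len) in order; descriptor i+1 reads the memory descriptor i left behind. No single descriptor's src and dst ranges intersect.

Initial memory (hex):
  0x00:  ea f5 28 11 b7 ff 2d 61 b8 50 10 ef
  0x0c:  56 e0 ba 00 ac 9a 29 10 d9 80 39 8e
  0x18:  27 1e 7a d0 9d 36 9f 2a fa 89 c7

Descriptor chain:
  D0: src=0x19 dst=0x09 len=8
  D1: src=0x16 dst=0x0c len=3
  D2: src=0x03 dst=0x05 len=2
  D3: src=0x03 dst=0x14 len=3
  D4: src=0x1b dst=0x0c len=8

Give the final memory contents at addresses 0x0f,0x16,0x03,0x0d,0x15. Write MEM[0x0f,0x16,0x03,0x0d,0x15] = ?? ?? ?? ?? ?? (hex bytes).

MEM[0x0f,0x16,0x03,0x0d,0x15] = 9f 11 11 9d b7

  after D0: wrote 8B at 0x09 = 1e7ad09d369f2afa
  after D1: wrote 3B at 0x0c = 398e27
  after D2: wrote 2B at 0x05 = 11b7
  after D3: wrote 3B at 0x14 = 11b711
  after D4: wrote 8B at 0x0c = d09d369f2afa89c7
query mem[0x0f]=0x9f, mem[0x16]=0x11, mem[0x03]=0x11, mem[0x0d]=0x9d, mem[0x15]=0xb7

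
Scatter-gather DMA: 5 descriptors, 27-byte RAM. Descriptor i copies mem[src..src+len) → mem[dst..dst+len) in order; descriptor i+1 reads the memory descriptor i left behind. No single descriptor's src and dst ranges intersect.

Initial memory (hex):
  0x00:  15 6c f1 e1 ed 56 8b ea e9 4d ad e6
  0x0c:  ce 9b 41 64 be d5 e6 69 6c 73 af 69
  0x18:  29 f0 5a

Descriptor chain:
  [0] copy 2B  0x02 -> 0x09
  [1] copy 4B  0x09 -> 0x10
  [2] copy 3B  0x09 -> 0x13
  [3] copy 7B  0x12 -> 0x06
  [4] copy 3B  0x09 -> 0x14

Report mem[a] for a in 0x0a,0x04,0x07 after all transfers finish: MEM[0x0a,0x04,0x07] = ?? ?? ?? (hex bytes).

  after D0: wrote 2B at 0x09 = f1e1
  after D1: wrote 4B at 0x10 = f1e1e6ce
  after D2: wrote 3B at 0x13 = f1e1e6
  after D3: wrote 7B at 0x06 = e6f1e1e6af6929
  after D4: wrote 3B at 0x14 = e6af69
query mem[0x0a]=0xaf, mem[0x04]=0xed, mem[0x07]=0xf1

MEM[0x0a,0x04,0x07] = af ed f1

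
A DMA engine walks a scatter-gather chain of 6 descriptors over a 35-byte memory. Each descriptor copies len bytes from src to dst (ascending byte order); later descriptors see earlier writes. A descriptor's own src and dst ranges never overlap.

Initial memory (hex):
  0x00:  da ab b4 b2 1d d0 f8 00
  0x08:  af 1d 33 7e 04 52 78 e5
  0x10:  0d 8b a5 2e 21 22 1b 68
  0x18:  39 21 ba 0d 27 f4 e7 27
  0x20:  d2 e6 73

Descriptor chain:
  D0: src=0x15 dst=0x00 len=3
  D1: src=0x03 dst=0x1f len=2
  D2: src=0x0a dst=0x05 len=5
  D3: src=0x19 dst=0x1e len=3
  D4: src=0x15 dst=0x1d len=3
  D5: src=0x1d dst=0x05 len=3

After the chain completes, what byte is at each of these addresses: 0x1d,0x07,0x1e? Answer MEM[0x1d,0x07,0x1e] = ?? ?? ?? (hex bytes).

D0: mem[0x00..0x02] <- [22 1b 68]
D1: mem[0x1f..0x20] <- [b2 1d]
D2: mem[0x05..0x09] <- [33 7e 04 52 78]
D3: mem[0x1e..0x20] <- [21 ba 0d]
D4: mem[0x1d..0x1f] <- [22 1b 68]
D5: mem[0x05..0x07] <- [22 1b 68]
query mem[0x1d]=0x22, mem[0x07]=0x68, mem[0x1e]=0x1b

MEM[0x1d,0x07,0x1e] = 22 68 1b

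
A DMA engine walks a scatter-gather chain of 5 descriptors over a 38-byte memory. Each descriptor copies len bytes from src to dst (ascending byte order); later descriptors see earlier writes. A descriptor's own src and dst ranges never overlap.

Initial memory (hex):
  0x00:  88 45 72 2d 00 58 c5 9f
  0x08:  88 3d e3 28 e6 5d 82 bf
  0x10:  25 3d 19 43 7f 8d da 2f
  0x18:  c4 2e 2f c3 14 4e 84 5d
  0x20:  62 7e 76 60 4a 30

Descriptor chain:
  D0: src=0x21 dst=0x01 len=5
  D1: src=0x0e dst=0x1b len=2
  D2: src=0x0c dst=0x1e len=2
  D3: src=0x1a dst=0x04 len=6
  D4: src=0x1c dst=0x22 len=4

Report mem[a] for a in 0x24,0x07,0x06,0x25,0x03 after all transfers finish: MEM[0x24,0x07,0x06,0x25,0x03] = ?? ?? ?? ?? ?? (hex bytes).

  after D0: wrote 5B at 0x01 = 7e76604a30
  after D1: wrote 2B at 0x1b = 82bf
  after D2: wrote 2B at 0x1e = e65d
  after D3: wrote 6B at 0x04 = 2f82bf4ee65d
  after D4: wrote 4B at 0x22 = bf4ee65d
query mem[0x24]=0xe6, mem[0x07]=0x4e, mem[0x06]=0xbf, mem[0x25]=0x5d, mem[0x03]=0x60

MEM[0x24,0x07,0x06,0x25,0x03] = e6 4e bf 5d 60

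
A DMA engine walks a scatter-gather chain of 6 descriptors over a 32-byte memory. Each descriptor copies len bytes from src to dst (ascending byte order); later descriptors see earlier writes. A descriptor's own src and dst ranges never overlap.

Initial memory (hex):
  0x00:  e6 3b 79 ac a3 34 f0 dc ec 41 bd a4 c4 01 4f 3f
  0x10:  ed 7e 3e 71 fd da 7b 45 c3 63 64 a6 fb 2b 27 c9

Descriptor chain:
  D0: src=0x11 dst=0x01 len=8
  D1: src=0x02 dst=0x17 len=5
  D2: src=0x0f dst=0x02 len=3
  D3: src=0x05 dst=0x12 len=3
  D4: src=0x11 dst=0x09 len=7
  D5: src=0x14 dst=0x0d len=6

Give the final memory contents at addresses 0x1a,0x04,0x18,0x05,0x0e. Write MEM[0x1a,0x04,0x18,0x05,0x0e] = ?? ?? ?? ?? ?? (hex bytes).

[0] 0x11->0x01 len=8 : 7e 3e 71 fd da 7b 45 c3
[1] 0x02->0x17 len=5 : 3e 71 fd da 7b
[2] 0x0f->0x02 len=3 : 3f ed 7e
[3] 0x05->0x12 len=3 : da 7b 45
[4] 0x11->0x09 len=7 : 7e da 7b 45 da 7b 3e
[5] 0x14->0x0d len=6 : 45 da 7b 3e 71 fd
query mem[0x1a]=0xda, mem[0x04]=0x7e, mem[0x18]=0x71, mem[0x05]=0xda, mem[0x0e]=0xda

MEM[0x1a,0x04,0x18,0x05,0x0e] = da 7e 71 da da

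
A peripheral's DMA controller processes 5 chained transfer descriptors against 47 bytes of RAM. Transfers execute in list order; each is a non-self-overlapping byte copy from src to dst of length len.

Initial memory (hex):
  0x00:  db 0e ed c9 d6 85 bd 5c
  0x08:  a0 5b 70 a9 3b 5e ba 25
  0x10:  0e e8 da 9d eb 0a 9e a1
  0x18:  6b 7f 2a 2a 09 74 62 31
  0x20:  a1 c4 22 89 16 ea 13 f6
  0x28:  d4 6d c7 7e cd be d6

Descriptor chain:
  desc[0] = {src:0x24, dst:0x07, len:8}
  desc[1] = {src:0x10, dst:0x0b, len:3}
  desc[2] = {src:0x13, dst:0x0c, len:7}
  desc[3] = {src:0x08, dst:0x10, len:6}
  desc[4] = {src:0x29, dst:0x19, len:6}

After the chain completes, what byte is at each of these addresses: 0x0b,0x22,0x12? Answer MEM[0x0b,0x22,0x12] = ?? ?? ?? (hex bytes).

MEM[0x0b,0x22,0x12] = 0e 22 f6

[0] 0x24->0x07 len=8 : 16 ea 13 f6 d4 6d c7 7e
[1] 0x10->0x0b len=3 : 0e e8 da
[2] 0x13->0x0c len=7 : 9d eb 0a 9e a1 6b 7f
[3] 0x08->0x10 len=6 : ea 13 f6 0e 9d eb
[4] 0x29->0x19 len=6 : 6d c7 7e cd be d6
query mem[0x0b]=0x0e, mem[0x22]=0x22, mem[0x12]=0xf6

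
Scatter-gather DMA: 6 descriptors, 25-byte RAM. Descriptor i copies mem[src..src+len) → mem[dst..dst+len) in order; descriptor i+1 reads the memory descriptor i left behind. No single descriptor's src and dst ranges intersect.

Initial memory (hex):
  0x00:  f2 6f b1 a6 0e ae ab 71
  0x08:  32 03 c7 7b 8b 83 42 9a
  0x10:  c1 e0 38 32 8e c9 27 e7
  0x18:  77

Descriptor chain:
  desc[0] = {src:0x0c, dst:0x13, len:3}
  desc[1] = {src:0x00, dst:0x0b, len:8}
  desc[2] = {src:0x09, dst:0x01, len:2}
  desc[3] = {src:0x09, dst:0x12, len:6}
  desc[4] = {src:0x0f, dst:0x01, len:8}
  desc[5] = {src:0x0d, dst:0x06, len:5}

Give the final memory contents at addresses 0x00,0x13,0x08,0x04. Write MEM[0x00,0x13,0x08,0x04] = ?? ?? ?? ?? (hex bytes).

#0 dst[0x13+3] := {0x8b,0x83,0x42}
#1 dst[0x0b+8] := {0xf2,0x6f,0xb1,0xa6,0x0e,0xae,0xab,0x71}
#2 dst[0x01+2] := {0x03,0xc7}
#3 dst[0x12+6] := {0x03,0xc7,0xf2,0x6f,0xb1,0xa6}
#4 dst[0x01+8] := {0x0e,0xae,0xab,0x03,0xc7,0xf2,0x6f,0xb1}
#5 dst[0x06+5] := {0xb1,0xa6,0x0e,0xae,0xab}
query mem[0x00]=0xf2, mem[0x13]=0xc7, mem[0x08]=0x0e, mem[0x04]=0x03

MEM[0x00,0x13,0x08,0x04] = f2 c7 0e 03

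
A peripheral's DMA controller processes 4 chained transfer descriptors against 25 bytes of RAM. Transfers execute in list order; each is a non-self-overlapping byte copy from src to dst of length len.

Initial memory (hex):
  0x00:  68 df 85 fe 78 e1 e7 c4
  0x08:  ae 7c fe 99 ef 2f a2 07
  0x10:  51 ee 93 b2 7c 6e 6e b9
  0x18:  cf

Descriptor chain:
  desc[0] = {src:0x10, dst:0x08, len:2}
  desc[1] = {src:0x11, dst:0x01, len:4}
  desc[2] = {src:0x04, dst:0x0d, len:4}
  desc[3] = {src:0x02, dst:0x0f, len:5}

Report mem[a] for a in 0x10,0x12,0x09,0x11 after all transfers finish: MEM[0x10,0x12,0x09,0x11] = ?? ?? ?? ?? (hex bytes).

D0: mem[0x08..0x09] <- [51 ee]
D1: mem[0x01..0x04] <- [ee 93 b2 7c]
D2: mem[0x0d..0x10] <- [7c e1 e7 c4]
D3: mem[0x0f..0x13] <- [93 b2 7c e1 e7]
query mem[0x10]=0xb2, mem[0x12]=0xe1, mem[0x09]=0xee, mem[0x11]=0x7c

MEM[0x10,0x12,0x09,0x11] = b2 e1 ee 7c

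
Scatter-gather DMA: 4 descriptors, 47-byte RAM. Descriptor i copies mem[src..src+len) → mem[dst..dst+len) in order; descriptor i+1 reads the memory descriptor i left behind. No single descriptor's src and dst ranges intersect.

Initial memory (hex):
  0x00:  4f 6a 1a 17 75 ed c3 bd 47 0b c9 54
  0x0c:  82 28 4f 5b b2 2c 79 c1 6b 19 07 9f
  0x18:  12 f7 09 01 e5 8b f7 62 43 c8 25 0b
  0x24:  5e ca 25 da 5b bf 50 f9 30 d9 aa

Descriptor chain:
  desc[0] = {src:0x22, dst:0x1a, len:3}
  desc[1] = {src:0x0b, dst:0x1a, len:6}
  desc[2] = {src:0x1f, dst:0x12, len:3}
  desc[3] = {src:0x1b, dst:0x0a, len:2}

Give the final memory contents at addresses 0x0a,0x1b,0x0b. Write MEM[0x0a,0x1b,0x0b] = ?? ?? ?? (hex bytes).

MEM[0x0a,0x1b,0x0b] = 82 82 28

#0 dst[0x1a+3] := {0x25,0x0b,0x5e}
#1 dst[0x1a+6] := {0x54,0x82,0x28,0x4f,0x5b,0xb2}
#2 dst[0x12+3] := {0xb2,0x43,0xc8}
#3 dst[0x0a+2] := {0x82,0x28}
query mem[0x0a]=0x82, mem[0x1b]=0x82, mem[0x0b]=0x28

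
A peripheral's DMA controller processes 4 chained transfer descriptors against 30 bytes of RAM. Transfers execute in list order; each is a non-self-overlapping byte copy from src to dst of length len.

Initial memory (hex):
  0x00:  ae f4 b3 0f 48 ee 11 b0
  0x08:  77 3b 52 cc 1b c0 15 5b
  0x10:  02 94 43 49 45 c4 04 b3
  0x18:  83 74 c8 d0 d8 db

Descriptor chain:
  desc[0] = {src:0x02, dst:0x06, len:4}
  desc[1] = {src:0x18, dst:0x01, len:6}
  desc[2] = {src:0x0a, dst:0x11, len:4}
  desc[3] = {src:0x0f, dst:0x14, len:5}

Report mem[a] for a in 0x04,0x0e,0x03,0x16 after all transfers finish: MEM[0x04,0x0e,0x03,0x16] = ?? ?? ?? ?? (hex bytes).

#0 dst[0x06+4] := {0xb3,0x0f,0x48,0xee}
#1 dst[0x01+6] := {0x83,0x74,0xc8,0xd0,0xd8,0xdb}
#2 dst[0x11+4] := {0x52,0xcc,0x1b,0xc0}
#3 dst[0x14+5] := {0x5b,0x02,0x52,0xcc,0x1b}
query mem[0x04]=0xd0, mem[0x0e]=0x15, mem[0x03]=0xc8, mem[0x16]=0x52

MEM[0x04,0x0e,0x03,0x16] = d0 15 c8 52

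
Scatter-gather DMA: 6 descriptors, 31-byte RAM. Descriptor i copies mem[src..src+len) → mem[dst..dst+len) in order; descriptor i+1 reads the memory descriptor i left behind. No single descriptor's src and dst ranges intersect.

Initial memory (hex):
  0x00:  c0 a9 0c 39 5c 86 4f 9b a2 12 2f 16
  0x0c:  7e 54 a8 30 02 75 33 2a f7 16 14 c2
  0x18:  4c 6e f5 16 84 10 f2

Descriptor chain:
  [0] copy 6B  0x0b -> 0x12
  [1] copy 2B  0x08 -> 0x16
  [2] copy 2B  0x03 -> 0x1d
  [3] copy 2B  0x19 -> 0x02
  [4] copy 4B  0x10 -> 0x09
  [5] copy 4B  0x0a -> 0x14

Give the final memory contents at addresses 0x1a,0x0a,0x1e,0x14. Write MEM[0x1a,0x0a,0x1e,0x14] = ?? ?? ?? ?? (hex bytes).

MEM[0x1a,0x0a,0x1e,0x14] = f5 75 5c 75

D0: mem[0x12..0x17] <- [16 7e 54 a8 30 02]
D1: mem[0x16..0x17] <- [a2 12]
D2: mem[0x1d..0x1e] <- [39 5c]
D3: mem[0x02..0x03] <- [6e f5]
D4: mem[0x09..0x0c] <- [02 75 16 7e]
D5: mem[0x14..0x17] <- [75 16 7e 54]
query mem[0x1a]=0xf5, mem[0x0a]=0x75, mem[0x1e]=0x5c, mem[0x14]=0x75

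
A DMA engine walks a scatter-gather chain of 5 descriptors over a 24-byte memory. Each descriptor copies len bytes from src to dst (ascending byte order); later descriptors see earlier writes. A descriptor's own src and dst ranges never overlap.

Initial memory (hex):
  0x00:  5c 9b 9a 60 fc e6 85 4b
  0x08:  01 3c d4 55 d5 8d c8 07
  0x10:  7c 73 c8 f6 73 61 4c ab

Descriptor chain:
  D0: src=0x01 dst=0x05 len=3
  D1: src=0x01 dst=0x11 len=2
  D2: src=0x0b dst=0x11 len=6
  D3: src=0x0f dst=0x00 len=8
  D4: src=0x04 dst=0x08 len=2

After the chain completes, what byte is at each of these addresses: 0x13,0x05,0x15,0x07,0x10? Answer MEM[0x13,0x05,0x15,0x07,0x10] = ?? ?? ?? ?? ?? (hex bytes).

MEM[0x13,0x05,0x15,0x07,0x10] = 8d c8 07 7c 7c

#0 dst[0x05+3] := {0x9b,0x9a,0x60}
#1 dst[0x11+2] := {0x9b,0x9a}
#2 dst[0x11+6] := {0x55,0xd5,0x8d,0xc8,0x07,0x7c}
#3 dst[0x00+8] := {0x07,0x7c,0x55,0xd5,0x8d,0xc8,0x07,0x7c}
#4 dst[0x08+2] := {0x8d,0xc8}
query mem[0x13]=0x8d, mem[0x05]=0xc8, mem[0x15]=0x07, mem[0x07]=0x7c, mem[0x10]=0x7c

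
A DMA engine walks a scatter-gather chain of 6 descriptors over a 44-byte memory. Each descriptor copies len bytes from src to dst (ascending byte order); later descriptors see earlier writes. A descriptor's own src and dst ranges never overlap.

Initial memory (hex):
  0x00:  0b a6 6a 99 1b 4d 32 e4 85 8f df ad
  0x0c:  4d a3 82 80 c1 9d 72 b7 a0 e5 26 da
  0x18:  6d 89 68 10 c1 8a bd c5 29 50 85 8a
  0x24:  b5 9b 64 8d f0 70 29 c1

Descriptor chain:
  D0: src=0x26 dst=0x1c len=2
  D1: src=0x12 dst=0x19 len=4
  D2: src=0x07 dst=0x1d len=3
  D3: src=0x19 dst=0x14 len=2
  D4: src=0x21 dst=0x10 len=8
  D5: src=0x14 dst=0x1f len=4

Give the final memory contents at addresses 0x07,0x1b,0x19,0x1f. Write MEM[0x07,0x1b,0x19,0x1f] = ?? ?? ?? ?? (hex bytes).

MEM[0x07,0x1b,0x19,0x1f] = e4 a0 72 9b

[0] 0x26->0x1c len=2 : 64 8d
[1] 0x12->0x19 len=4 : 72 b7 a0 e5
[2] 0x07->0x1d len=3 : e4 85 8f
[3] 0x19->0x14 len=2 : 72 b7
[4] 0x21->0x10 len=8 : 50 85 8a b5 9b 64 8d f0
[5] 0x14->0x1f len=4 : 9b 64 8d f0
query mem[0x07]=0xe4, mem[0x1b]=0xa0, mem[0x19]=0x72, mem[0x1f]=0x9b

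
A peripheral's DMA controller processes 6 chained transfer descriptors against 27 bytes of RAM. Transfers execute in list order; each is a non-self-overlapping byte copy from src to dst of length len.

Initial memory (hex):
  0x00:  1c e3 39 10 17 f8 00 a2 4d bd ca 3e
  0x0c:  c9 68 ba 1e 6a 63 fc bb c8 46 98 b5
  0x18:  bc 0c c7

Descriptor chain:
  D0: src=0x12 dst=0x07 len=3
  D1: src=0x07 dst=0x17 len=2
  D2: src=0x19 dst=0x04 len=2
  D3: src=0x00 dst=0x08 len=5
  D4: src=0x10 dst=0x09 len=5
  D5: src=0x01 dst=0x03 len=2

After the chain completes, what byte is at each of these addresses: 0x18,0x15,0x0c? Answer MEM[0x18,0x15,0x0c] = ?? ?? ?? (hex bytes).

  after D0: wrote 3B at 0x07 = fcbbc8
  after D1: wrote 2B at 0x17 = fcbb
  after D2: wrote 2B at 0x04 = 0cc7
  after D3: wrote 5B at 0x08 = 1ce339100c
  after D4: wrote 5B at 0x09 = 6a63fcbbc8
  after D5: wrote 2B at 0x03 = e339
query mem[0x18]=0xbb, mem[0x15]=0x46, mem[0x0c]=0xbb

MEM[0x18,0x15,0x0c] = bb 46 bb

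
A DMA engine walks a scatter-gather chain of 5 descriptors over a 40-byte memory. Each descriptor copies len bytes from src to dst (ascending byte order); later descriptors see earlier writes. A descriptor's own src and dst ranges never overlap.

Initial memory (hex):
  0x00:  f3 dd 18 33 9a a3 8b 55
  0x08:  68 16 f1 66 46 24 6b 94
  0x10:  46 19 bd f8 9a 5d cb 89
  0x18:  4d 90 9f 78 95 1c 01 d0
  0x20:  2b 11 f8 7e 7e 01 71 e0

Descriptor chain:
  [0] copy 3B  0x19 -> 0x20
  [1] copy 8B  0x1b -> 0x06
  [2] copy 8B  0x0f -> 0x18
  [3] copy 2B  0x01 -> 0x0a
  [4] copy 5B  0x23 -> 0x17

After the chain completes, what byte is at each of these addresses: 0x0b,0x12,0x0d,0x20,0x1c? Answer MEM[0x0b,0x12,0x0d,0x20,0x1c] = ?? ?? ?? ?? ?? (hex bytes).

MEM[0x0b,0x12,0x0d,0x20,0x1c] = 18 bd 78 90 f8

[0] 0x19->0x20 len=3 : 90 9f 78
[1] 0x1b->0x06 len=8 : 78 95 1c 01 d0 90 9f 78
[2] 0x0f->0x18 len=8 : 94 46 19 bd f8 9a 5d cb
[3] 0x01->0x0a len=2 : dd 18
[4] 0x23->0x17 len=5 : 7e 7e 01 71 e0
query mem[0x0b]=0x18, mem[0x12]=0xbd, mem[0x0d]=0x78, mem[0x20]=0x90, mem[0x1c]=0xf8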